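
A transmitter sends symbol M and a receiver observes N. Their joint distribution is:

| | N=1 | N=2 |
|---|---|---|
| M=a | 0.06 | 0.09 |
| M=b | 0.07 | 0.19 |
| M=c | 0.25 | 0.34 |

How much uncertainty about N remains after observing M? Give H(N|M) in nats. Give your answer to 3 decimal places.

0.654 nats

Chain rule: H(N|M) = H(M,N) − H(M).
Marginals: p(M) = (0.1500, 0.2600, 0.5900), p(N) = (0.3800, 0.6200).
H(M,N) = 1.6006 nats; H(M) = 0.9461 nats.
H(N|M) = 1.6006 − 0.9461 = 0.654 nats.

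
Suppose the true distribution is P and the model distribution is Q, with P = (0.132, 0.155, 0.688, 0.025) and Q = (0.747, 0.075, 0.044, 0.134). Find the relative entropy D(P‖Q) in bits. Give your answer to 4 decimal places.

D(P‖Q) = Σ p·log₂(p/q).
  0.132·log₂(0.132/0.747) = -0.33008
  0.155·log₂(0.155/0.075) = 0.16233
  0.688·log₂(0.688/0.044) = 2.72918
  0.025·log₂(0.025/0.134) = -0.06056
D(P‖Q) = 2.5009 bits.

2.5009 bits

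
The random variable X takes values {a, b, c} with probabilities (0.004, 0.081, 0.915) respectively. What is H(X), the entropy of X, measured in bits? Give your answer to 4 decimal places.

0.4428 bits

H(X) = −Σ p·log₂ p.
  −(0.004)·log₂(0.004) = 0.03186
  −(0.081)·log₂(0.081) = 0.29370
  −(0.915)·log₂(0.915) = 0.11726
Sum: 0.03186 + 0.29370 + 0.11726 = 0.4428 bits.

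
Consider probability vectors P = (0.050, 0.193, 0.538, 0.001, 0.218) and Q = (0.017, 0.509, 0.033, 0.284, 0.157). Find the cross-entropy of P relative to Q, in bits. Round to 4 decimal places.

H(P,Q) = −Σ p·log₂ q.
  −0.050·log₂(0.017) = 0.29392
  −0.193·log₂(0.509) = 0.18803
  −0.538·log₂(0.033) = 2.64771
  −0.001·log₂(0.284) = 0.00182
  −0.218·log₂(0.157) = 0.58231
H(P,Q) = 3.7138 bits.

3.7138 bits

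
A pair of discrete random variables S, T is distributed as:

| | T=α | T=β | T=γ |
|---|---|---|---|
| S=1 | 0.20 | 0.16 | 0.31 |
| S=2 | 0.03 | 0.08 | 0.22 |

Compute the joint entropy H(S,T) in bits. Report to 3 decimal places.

2.335 bits

H(S,T) = −Σ p(x,y)·log₂ p(x,y) over all 6 cells.
  cell (1,α): −0.20·log₂0.20 = 0.4644
  cell (1,β): −0.16·log₂0.16 = 0.4230
  cell (1,γ): −0.31·log₂0.31 = 0.5238
  cell (2,α): −0.03·log₂0.03 = 0.1518
  cell (2,β): −0.08·log₂0.08 = 0.2915
  cell (2,γ): −0.22·log₂0.22 = 0.4806
Sum = 2.335 bits.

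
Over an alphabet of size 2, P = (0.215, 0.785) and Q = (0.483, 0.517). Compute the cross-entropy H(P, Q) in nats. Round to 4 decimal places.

0.6743 nats

H(P,Q) = −Σ p·ln q.
  −0.215·ln(0.483) = 0.15646
  −0.785·ln(0.517) = 0.51787
H(P,Q) = 0.6743 nats.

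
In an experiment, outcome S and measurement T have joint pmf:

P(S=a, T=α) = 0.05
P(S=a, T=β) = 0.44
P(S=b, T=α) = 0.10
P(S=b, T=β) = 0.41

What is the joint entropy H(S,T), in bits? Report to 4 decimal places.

1.5968 bits

H(S,T) = −Σ p(x,y)·log₂ p(x,y) over all 4 cells.
  cell (a,α): −0.05·log₂0.05 = 0.21610
  cell (a,β): −0.44·log₂0.44 = 0.52115
  cell (b,α): −0.10·log₂0.10 = 0.33219
  cell (b,β): −0.41·log₂0.41 = 0.52738
Sum = 1.5968 bits.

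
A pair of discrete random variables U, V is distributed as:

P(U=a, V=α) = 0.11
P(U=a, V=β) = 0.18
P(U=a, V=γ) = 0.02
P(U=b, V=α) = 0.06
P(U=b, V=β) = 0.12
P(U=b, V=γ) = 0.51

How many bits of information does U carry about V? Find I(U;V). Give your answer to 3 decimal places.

0.320 bits

Marginals: p(U) = (0.3100, 0.6900), p(V) = (0.1700, 0.3000, 0.5300).
I(U;V) = H(U) + H(V) − H(U,V).
H(U) = 0.8932, H(V) = 1.4411, H(U,V) = 2.0145.
I(U;V) = 0.8932 + 1.4411 − 2.0145 = 0.320 bits.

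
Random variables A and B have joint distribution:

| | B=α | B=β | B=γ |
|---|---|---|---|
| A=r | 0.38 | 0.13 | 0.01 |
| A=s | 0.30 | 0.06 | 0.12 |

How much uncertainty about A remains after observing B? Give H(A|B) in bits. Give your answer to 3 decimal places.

0.895 bits

Chain rule: H(A|B) = H(A,B) − H(B).
Marginals: p(A) = (0.5200, 0.4800), p(B) = (0.6800, 0.1900, 0.1300).
H(A,B) = 2.1112 bits; H(B) = 1.2162 bits.
H(A|B) = 2.1112 − 1.2162 = 0.895 bits.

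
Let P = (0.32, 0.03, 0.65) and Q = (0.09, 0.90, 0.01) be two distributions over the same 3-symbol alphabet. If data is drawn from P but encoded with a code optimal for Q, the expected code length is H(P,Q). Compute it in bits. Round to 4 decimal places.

5.4347 bits

H(P,Q) = −Σ p·log₂ q.
  −0.32·log₂(0.09) = 1.11166
  −0.03·log₂(0.90) = 0.00456
  −0.65·log₂(0.01) = 4.31851
H(P,Q) = 5.4347 bits.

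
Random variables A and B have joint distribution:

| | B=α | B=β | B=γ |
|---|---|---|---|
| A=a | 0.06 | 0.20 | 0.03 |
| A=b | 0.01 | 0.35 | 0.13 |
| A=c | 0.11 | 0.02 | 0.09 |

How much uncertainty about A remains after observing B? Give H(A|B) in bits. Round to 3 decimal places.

Marginals: p(A) = (0.2900, 0.4900, 0.2200), p(B) = (0.1800, 0.5700, 0.2500).
H(A|B) = Σ p(B) · H(A|B=·).
  B=α: p=0.1800, H(A|B=α) = 1.1942
  B=β: p=0.5700, H(A|B=β) = 1.1318
  B=γ: p=0.2500, H(A|B=γ) = 1.3883
Weighted sum = 1.207 bits.

1.207 bits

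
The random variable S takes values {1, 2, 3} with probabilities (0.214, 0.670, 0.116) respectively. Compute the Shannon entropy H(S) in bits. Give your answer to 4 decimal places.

H(S) = −Σ p·log₂ p.
  −(0.214)·log₂(0.214) = 0.47600
  −(0.670)·log₂(0.670) = 0.38710
  −(0.116)·log₂(0.116) = 0.36051
Sum: 0.47600 + 0.38710 + 0.36051 = 1.2236 bits.

1.2236 bits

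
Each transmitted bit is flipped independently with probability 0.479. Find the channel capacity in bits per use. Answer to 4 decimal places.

0.0013 bits

Binary symmetric channel: C = 1 − h₂(ε) where h₂ is the binary entropy function.
h₂(0.479) = −0.479·log₂0.479 − 0.521·log₂0.521 = 0.9987.
C = 1 − 0.9987 = 0.0013 bits per channel use.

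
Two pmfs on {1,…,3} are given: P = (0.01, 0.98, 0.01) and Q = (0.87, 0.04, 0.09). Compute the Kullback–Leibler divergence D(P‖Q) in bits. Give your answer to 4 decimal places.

4.4263 bits

D(P‖Q) = Σ p·log₂(p/q).
  0.01·log₂(0.01/0.87) = -0.06443
  0.98·log₂(0.98/0.04) = 4.52242
  0.01·log₂(0.01/0.09) = -0.03170
D(P‖Q) = 4.4263 bits.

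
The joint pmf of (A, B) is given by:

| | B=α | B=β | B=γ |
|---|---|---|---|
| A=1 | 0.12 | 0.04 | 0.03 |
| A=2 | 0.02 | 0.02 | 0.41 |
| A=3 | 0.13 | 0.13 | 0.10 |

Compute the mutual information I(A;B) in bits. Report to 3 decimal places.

0.394 bits

Marginals: p(A) = (0.1900, 0.4500, 0.3600), p(B) = (0.2700, 0.1900, 0.5400).
I(A;B) = H(A) + H(B) − H(A,B).
H(A) = 1.5042, H(B) = 1.4453, H(A,B) = 2.5552.
I(A;B) = 1.5042 + 1.4453 − 2.5552 = 0.394 bits.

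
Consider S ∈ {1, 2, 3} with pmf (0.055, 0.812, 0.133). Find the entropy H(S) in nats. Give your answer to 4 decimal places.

0.5969 nats

H(S) = −Σ p·ln p.
  −(0.055)·ln(0.055) = 0.15952
  −(0.812)·ln(0.812) = 0.16910
  −(0.133)·ln(0.133) = 0.26832
Sum: 0.15952 + 0.16910 + 0.26832 = 0.5969 nats.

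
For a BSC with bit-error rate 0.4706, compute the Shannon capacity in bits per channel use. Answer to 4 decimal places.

0.0025 bits

Binary symmetric channel: C = 1 − h₂(ε) where h₂ is the binary entropy function.
h₂(0.4706) = −0.4706·log₂0.4706 − 0.5294·log₂0.5294 = 0.9975.
C = 1 − 0.9975 = 0.0025 bits per channel use.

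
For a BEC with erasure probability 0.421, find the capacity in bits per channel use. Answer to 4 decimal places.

Binary erasure channel: capacity C = 1 − ε.
C = 1 − 0.421 = 0.5790 bits per channel use.

0.5790 bits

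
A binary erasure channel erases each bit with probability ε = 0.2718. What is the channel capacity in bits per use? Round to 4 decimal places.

0.7282 bits

Binary erasure channel: capacity C = 1 − ε.
C = 1 − 0.2718 = 0.7282 bits per channel use.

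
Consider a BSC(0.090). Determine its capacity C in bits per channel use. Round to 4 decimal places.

0.5635 bits

Binary symmetric channel: C = 1 − h₂(ε) where h₂ is the binary entropy function.
h₂(0.090) = −0.090·log₂0.090 − 0.910·log₂0.910 = 0.4365.
C = 1 − 0.4365 = 0.5635 bits per channel use.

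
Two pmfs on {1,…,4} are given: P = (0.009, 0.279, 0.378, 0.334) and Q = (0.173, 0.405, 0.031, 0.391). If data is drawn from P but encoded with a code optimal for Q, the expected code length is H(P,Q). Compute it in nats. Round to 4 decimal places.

1.8947 nats

H(P,Q) = −Σ p·ln q.
  −0.009·ln(0.173) = 0.01579
  −0.279·ln(0.405) = 0.25218
  −0.378·ln(0.031) = 1.31308
  −0.334·ln(0.391) = 0.31364
H(P,Q) = 1.8947 nats.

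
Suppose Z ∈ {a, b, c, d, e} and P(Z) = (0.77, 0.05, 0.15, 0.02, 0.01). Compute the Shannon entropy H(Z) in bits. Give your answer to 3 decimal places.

H(Z) = −Σ p·log₂ p.
  −(0.77)·log₂(0.77) = 0.2903
  −(0.05)·log₂(0.05) = 0.2161
  −(0.15)·log₂(0.15) = 0.4105
  −(0.02)·log₂(0.02) = 0.1129
  −(0.01)·log₂(0.01) = 0.0664
Sum: 0.2903 + 0.2161 + 0.4105 + 0.1129 + 0.0664 = 1.096 bits.

1.096 bits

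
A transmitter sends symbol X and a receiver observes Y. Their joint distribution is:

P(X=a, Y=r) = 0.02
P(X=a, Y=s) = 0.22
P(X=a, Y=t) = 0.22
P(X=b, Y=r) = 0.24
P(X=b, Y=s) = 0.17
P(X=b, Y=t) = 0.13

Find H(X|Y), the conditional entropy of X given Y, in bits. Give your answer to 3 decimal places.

0.820 bits

Chain rule: H(X|Y) = H(X,Y) − H(Y).
Marginals: p(X) = (0.4600, 0.5400), p(Y) = (0.2600, 0.3900, 0.3500).
H(X,Y) = 2.3854 bits; H(Y) = 1.5652 bits.
H(X|Y) = 2.3854 − 1.5652 = 0.820 bits.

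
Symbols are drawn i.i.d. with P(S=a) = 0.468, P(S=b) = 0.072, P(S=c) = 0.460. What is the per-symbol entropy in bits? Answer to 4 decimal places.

H(S) = −Σ p·log₂ p.
  −(0.468)·log₂(0.468) = 0.51266
  −(0.072)·log₂(0.072) = 0.27330
  −(0.460)·log₂(0.460) = 0.51534
Sum: 0.51266 + 0.27330 + 0.51534 = 1.3013 bits.

1.3013 bits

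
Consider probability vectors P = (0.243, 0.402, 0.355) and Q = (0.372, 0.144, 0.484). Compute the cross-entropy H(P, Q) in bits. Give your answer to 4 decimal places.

H(P,Q) = −Σ p·log₂ q.
  −0.243·log₂(0.372) = 0.34667
  −0.402·log₂(0.144) = 1.12394
  −0.355·log₂(0.484) = 0.37166
H(P,Q) = 1.8423 bits.

1.8423 bits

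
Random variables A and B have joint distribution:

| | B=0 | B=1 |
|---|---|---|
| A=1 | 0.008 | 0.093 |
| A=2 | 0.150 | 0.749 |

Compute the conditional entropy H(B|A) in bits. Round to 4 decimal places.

Chain rule: H(B|A) = H(A,B) − H(A).
Marginals: p(A) = (0.1010, 0.8990), p(B) = (0.1580, 0.8420).
H(A,B) = 1.0973 bits; H(A) = 0.4722 bits.
H(B|A) = 1.0973 − 0.4722 = 0.6251 bits.

0.6251 bits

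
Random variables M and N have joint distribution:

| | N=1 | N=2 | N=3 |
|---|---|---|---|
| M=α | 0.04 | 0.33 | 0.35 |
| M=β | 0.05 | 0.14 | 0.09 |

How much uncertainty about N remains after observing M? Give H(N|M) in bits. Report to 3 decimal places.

1.314 bits

Marginals: p(M) = (0.7200, 0.2800), p(N) = (0.0900, 0.4700, 0.4400).
H(N|M) = Σ p(M) · H(N|M=·).
  M=α: p=0.7200, H(N|M=α) = 1.2534
  M=β: p=0.2800, H(N|M=β) = 1.4701
Weighted sum = 1.314 bits.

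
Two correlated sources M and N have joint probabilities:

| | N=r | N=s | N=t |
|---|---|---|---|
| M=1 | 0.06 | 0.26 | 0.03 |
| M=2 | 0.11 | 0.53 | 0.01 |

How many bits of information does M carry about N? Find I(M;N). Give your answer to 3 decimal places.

Marginals: p(M) = (0.3500, 0.6500), p(N) = (0.1700, 0.7900, 0.0400).
I(M;N) = H(M) + H(N) − H(M,N).
H(M) = 0.9341, H(N) = 0.8890, H(M,N) = 1.8028.
I(M;N) = 0.9341 + 0.8890 − 1.8028 = 0.020 bits.

0.020 bits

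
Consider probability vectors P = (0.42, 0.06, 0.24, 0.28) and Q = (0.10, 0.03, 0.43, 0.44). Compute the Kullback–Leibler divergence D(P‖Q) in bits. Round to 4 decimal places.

0.5451 bits

D(P‖Q) = Σ p·log₂(p/q).
  0.42·log₂(0.42/0.10) = 0.86956
  0.06·log₂(0.06/0.03) = 0.06000
  0.24·log₂(0.24/0.43) = -0.20191
  0.28·log₂(0.28/0.44) = -0.18258
D(P‖Q) = 0.5451 bits.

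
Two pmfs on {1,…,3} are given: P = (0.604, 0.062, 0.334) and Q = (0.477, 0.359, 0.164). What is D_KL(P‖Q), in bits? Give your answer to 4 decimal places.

0.3913 bits

D(P‖Q) = Σ p·log₂(p/q).
  0.604·log₂(0.604/0.477) = 0.20570
  0.062·log₂(0.062/0.359) = -0.15709
  0.334·log₂(0.334/0.164) = 0.34273
D(P‖Q) = 0.3913 bits.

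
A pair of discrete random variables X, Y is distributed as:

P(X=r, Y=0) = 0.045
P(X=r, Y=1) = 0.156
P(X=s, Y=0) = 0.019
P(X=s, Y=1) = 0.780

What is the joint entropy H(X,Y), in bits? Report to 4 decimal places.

H(X,Y) = −Σ p(x,y)·log₂ p(x,y) over all 4 cells.
  cell (r,0): −0.045·log₂0.045 = 0.20133
  cell (r,1): −0.156·log₂0.156 = 0.41814
  cell (s,0): −0.019·log₂0.019 = 0.10864
  cell (s,1): −0.780·log₂0.780 = 0.27959
Sum = 1.0077 bits.

1.0077 bits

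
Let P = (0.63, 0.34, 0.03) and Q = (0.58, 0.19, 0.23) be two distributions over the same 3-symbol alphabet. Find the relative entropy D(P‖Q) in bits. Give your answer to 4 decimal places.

0.2724 bits

D(P‖Q) = Σ p·log₂(p/q).
  0.63·log₂(0.63/0.58) = 0.07516
  0.34·log₂(0.34/0.19) = 0.28544
  0.03·log₂(0.03/0.23) = -0.08816
D(P‖Q) = 0.2724 bits.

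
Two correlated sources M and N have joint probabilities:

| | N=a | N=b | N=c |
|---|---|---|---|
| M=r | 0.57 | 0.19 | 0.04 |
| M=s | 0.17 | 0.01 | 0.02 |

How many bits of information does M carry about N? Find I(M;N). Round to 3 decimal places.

Marginals: p(M) = (0.8000, 0.2000), p(N) = (0.7400, 0.2000, 0.0600).
I(M;N) = H(M) + H(N) − H(M,N).
H(M) = 0.7219, H(N) = 1.0294, H(M,N) = 1.7171.
I(M;N) = 0.7219 + 1.0294 − 1.7171 = 0.034 bits.

0.034 bits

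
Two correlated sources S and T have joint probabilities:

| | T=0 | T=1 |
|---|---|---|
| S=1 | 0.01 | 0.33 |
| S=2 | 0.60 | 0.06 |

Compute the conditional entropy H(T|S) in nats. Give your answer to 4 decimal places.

Marginals: p(S) = (0.3400, 0.6600), p(T) = (0.6100, 0.3900).
H(T|S) = Σ p(S) · H(T|S=·).
  S=1: p=0.3400, H(T|S=1) = 0.1327
  S=2: p=0.6600, H(T|S=2) = 0.3046
Weighted sum = 0.2462 nats.

0.2462 nats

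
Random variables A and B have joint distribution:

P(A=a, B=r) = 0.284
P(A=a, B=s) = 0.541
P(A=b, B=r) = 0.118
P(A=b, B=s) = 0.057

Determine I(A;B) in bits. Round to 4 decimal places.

0.0465 bits

Marginals: p(A) = (0.8250, 0.1750), p(B) = (0.4020, 0.5980).
I(A;B) = H(A) + H(B) − H(A,B).
H(A) = 0.6690, H(B) = 0.9721, H(A,B) = 1.5946.
I(A;B) = 0.6690 + 0.9721 − 1.5946 = 0.0465 bits.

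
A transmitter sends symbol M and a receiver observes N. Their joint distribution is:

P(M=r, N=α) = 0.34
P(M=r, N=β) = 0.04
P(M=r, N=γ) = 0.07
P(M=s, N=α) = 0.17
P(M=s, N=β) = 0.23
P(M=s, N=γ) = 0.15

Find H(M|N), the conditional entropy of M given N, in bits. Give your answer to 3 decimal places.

0.830 bits

Marginals: p(M) = (0.4500, 0.5500), p(N) = (0.5100, 0.2700, 0.2200).
H(M|N) = Σ p(N) · H(M|N=·).
  N=α: p=0.5100, H(M|N=α) = 0.9183
  N=β: p=0.2700, H(M|N=β) = 0.6052
  N=γ: p=0.2200, H(M|N=γ) = 0.9024
Weighted sum = 0.830 bits.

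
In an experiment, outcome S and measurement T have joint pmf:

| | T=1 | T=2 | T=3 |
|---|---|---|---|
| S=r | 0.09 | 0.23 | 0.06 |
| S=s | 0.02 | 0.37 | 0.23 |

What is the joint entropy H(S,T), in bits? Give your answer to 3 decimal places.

2.175 bits

H(S,T) = −Σ p(x,y)·log₂ p(x,y) over all 6 cells.
  cell (r,1): −0.09·log₂0.09 = 0.3127
  cell (r,2): −0.23·log₂0.23 = 0.4877
  cell (r,3): −0.06·log₂0.06 = 0.2435
  cell (s,1): −0.02·log₂0.02 = 0.1129
  cell (s,2): −0.37·log₂0.37 = 0.5307
  cell (s,3): −0.23·log₂0.23 = 0.4877
Sum = 2.175 bits.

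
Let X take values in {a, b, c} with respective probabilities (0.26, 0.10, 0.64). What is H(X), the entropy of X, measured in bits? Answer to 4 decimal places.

1.2495 bits

H(X) = −Σ p·log₂ p.
  −(0.26)·log₂(0.26) = 0.50529
  −(0.10)·log₂(0.10) = 0.33219
  −(0.64)·log₂(0.64) = 0.41207
Sum: 0.50529 + 0.33219 + 0.41207 = 1.2495 bits.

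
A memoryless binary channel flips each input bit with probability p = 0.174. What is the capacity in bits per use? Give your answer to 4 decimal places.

Binary symmetric channel: C = 1 − h₂(ε) where h₂ is the binary entropy function.
h₂(0.174) = −0.174·log₂0.174 − 0.826·log₂0.826 = 0.6668.
C = 1 − 0.6668 = 0.3332 bits per channel use.

0.3332 bits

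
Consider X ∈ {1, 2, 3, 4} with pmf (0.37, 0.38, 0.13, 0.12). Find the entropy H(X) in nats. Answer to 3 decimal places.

1.255 nats

H(X) = −Σ p·ln p.
  −(0.37)·ln(0.37) = 0.3679
  −(0.38)·ln(0.38) = 0.3677
  −(0.13)·ln(0.13) = 0.2652
  −(0.12)·ln(0.12) = 0.2544
Sum: 0.3679 + 0.3677 + 0.2652 + 0.2544 = 1.255 nats.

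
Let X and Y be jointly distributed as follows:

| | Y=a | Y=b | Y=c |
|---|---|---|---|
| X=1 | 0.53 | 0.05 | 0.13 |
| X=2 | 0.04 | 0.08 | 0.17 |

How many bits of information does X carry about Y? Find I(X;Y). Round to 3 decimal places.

0.239 bits

Marginals: p(X) = (0.7100, 0.2900), p(Y) = (0.5700, 0.1300, 0.3000).
I(X;Y) = Σ p(x,y)·log₂[p(x,y)/(p(x)p(y))].
  (1,a): 0.53·log₂(1.3096) = 0.2062
  (1,b): 0.05·log₂(0.5417) = -0.0442
  (1,c): 0.13·log₂(0.6103) = -0.0926
  (2,a): 0.04·log₂(0.2420) = -0.0819
  (2,b): 0.08·log₂(2.1220) = 0.0868
  (2,c): 0.17·log₂(1.9540) = 0.1643
Sum = 0.239 bits.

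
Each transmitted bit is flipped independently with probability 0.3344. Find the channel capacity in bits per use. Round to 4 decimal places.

Binary symmetric channel: C = 1 − h₂(ε) where h₂ is the binary entropy function.
h₂(0.3344) = −0.3344·log₂0.3344 − 0.6656·log₂0.6656 = 0.9194.
C = 1 − 0.9194 = 0.0806 bits per channel use.

0.0806 bits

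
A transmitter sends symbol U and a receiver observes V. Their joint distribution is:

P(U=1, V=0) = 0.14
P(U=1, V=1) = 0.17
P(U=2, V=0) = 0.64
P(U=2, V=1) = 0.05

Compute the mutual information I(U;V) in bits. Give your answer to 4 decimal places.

Marginals: p(U) = (0.3100, 0.6900), p(V) = (0.7800, 0.2200).
I(U;V) = H(U) + H(V) − H(U,V).
H(U) = 0.8932, H(V) = 0.7602, H(U,V) = 1.4599.
I(U;V) = 0.8932 + 0.7602 − 1.4599 = 0.1935 bits.

0.1935 bits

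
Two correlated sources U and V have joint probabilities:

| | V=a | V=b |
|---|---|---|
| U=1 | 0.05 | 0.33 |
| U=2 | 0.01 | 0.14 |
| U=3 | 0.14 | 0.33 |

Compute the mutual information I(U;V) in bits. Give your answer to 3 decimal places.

Marginals: p(U) = (0.3800, 0.1500, 0.4700), p(V) = (0.2000, 0.8000).
I(U;V) = H(U) + H(V) − H(U,V).
H(U) = 1.4530, H(V) = 0.7219, H(U,V) = 2.1324.
I(U;V) = 1.4530 + 0.7219 − 2.1324 = 0.042 bits.

0.042 bits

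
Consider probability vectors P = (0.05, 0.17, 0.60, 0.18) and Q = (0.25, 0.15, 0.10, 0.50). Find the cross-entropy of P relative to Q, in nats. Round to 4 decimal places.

1.8981 nats

H(P,Q) = −Σ p·ln q.
  −0.05·ln(0.25) = 0.06931
  −0.17·ln(0.15) = 0.32251
  −0.60·ln(0.10) = 1.38155
  −0.18·ln(0.50) = 0.12477
H(P,Q) = 1.8981 nats.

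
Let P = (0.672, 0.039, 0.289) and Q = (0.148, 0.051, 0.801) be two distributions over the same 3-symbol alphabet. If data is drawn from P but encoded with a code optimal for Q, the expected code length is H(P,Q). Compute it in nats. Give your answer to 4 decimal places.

H(P,Q) = −Σ p·ln q.
  −0.672·ln(0.148) = 1.28388
  −0.039·ln(0.051) = 0.11606
  −0.289·ln(0.801) = 0.06413
H(P,Q) = 1.4641 nats.

1.4641 nats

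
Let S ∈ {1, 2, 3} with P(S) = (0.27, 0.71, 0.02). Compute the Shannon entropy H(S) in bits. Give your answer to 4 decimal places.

0.9737 bits

H(S) = −Σ p·log₂ p.
  −(0.27)·log₂(0.27) = 0.51002
  −(0.71)·log₂(0.71) = 0.35082
  −(0.02)·log₂(0.02) = 0.11288
Sum: 0.51002 + 0.35082 + 0.11288 = 0.9737 bits.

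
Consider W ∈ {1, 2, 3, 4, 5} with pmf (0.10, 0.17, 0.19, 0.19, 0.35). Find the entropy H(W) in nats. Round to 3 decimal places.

H(W) = −Σ p·ln p.
  −(0.10)·ln(0.10) = 0.2303
  −(0.17)·ln(0.17) = 0.3012
  −(0.19)·ln(0.19) = 0.3155
  −(0.19)·ln(0.19) = 0.3155
  −(0.35)·ln(0.35) = 0.3674
Sum: 0.2303 + 0.3012 + 0.3155 + 0.3155 + 0.3674 = 1.530 nats.

1.530 nats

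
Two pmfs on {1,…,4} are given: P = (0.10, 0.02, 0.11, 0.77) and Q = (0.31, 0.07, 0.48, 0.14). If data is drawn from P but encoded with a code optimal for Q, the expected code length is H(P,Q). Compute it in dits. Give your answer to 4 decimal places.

0.7665 dits

H(P,Q) = −Σ p·log₁₀ q.
  −0.10·log₁₀(0.31) = 0.05086
  −0.02·log₁₀(0.07) = 0.02310
  −0.11·log₁₀(0.48) = 0.03506
  −0.77·log₁₀(0.14) = 0.65748
H(P,Q) = 0.7665 dits.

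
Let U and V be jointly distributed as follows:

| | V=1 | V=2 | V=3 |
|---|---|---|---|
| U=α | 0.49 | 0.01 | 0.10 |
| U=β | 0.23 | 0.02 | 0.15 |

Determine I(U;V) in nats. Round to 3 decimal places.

Marginals: p(U) = (0.6000, 0.4000), p(V) = (0.7200, 0.0300, 0.2500).
I(U;V) = H(U) + H(V) − H(U,V).
H(U) = 0.6730, H(V) = 0.6883, H(U,V) = 1.3267.
I(U;V) = 0.6730 + 0.6883 − 1.3267 = 0.035 nats.

0.035 nats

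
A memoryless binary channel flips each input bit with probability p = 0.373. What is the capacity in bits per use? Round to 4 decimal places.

Binary symmetric channel: C = 1 − h₂(ε) where h₂ is the binary entropy function.
h₂(0.373) = −0.373·log₂0.373 − 0.627·log₂0.627 = 0.9529.
C = 1 − 0.9529 = 0.0471 bits per channel use.

0.0471 bits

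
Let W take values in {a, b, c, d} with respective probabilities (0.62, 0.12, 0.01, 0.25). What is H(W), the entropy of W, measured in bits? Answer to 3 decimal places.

1.361 bits

H(W) = −Σ p·log₂ p.
  −(0.62)·log₂(0.62) = 0.4276
  −(0.12)·log₂(0.12) = 0.3671
  −(0.01)·log₂(0.01) = 0.0664
  −(0.25)·log₂(0.25) = 0.5000
Sum: 0.4276 + 0.3671 + 0.0664 + 0.5000 = 1.361 bits.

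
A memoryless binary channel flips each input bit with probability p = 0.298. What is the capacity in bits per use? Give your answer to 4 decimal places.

Binary symmetric channel: C = 1 − h₂(ε) where h₂ is the binary entropy function.
h₂(0.298) = −0.298·log₂0.298 − 0.702·log₂0.702 = 0.8788.
C = 1 − 0.8788 = 0.1212 bits per channel use.

0.1212 bits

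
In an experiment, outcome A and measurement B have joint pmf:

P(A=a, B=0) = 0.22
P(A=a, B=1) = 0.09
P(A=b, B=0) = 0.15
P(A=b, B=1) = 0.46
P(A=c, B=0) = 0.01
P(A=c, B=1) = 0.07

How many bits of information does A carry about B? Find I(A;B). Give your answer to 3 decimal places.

0.154 bits

Marginals: p(A) = (0.3100, 0.6100, 0.0800), p(B) = (0.3800, 0.6200).
I(A;B) = Σ p(x,y)·log₂[p(x,y)/(p(x)p(y))].
  (a,0): 0.22·log₂(1.8676) = 0.1983
  (a,1): 0.09·log₂(0.4683) = -0.0985
  (b,0): 0.15·log₂(0.6471) = -0.0942
  (b,1): 0.46·log₂(1.2163) = 0.1299
  (c,0): 0.01·log₂(0.3289) = -0.0160
  (c,1): 0.07·log₂(1.4113) = 0.0348
Sum = 0.154 bits.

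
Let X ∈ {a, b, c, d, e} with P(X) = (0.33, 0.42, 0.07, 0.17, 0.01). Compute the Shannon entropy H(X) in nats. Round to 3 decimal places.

1.264 nats

H(X) = −Σ p·ln p.
  −(0.33)·ln(0.33) = 0.3659
  −(0.42)·ln(0.42) = 0.3644
  −(0.07)·ln(0.07) = 0.1861
  −(0.17)·ln(0.17) = 0.3012
  −(0.01)·ln(0.01) = 0.0461
Sum: 0.3659 + 0.3644 + 0.1861 + 0.3012 + 0.0461 = 1.264 nats.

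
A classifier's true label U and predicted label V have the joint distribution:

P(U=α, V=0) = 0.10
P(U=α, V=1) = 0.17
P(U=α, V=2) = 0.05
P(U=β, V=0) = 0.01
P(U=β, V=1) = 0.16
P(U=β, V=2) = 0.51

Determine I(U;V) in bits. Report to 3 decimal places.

Marginals: p(U) = (0.3200, 0.6800), p(V) = (0.1100, 0.3300, 0.5600).
I(U;V) = H(U) + H(V) − H(U,V).
H(U) = 0.9044, H(V) = 1.3465, H(U,V) = 1.9678.
I(U;V) = 0.9044 + 1.3465 − 1.9678 = 0.283 bits.

0.283 bits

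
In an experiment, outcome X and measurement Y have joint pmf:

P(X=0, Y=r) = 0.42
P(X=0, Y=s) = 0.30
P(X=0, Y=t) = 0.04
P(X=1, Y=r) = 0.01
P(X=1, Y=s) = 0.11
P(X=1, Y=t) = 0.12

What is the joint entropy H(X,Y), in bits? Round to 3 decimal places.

H(X,Y) = −Σ p(x,y)·log₂ p(x,y) over all 6 cells.
  cell (0,r): −0.42·log₂0.42 = 0.5256
  cell (0,s): −0.30·log₂0.30 = 0.5211
  cell (0,t): −0.04·log₂0.04 = 0.1858
  cell (1,r): −0.01·log₂0.01 = 0.0664
  cell (1,s): −0.11·log₂0.11 = 0.3503
  cell (1,t): −0.12·log₂0.12 = 0.3671
Sum = 2.016 bits.

2.016 bits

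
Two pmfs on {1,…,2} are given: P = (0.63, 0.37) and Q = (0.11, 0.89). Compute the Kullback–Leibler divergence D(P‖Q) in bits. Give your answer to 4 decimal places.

D(P‖Q) = Σ p·log₂(p/q).
  0.63·log₂(0.63/0.11) = 1.58624
  0.37·log₂(0.37/0.89) = -0.46852
D(P‖Q) = 1.1177 bits.

1.1177 bits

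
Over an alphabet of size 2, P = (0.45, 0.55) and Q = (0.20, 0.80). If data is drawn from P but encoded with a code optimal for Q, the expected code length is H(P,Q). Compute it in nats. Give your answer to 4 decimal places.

H(P,Q) = −Σ p·ln q.
  −0.45·ln(0.20) = 0.72425
  −0.55·ln(0.80) = 0.12273
H(P,Q) = 0.8470 nats.

0.8470 nats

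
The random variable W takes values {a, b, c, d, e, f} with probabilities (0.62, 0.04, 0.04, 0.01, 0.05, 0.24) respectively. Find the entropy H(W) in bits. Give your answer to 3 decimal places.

H(W) = −Σ p·log₂ p.
  −(0.62)·log₂(0.62) = 0.4276
  −(0.04)·log₂(0.04) = 0.1858
  −(0.04)·log₂(0.04) = 0.1858
  −(0.01)·log₂(0.01) = 0.0664
  −(0.05)·log₂(0.05) = 0.2161
  −(0.24)·log₂(0.24) = 0.4941
Sum: 0.4276 + 0.1858 + 0.1858 + 0.0664 + 0.2161 + 0.4941 = 1.576 bits.

1.576 bits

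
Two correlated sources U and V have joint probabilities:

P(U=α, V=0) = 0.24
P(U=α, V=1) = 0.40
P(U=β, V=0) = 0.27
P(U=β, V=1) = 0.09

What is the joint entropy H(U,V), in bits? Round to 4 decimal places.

H(U,V) = −Σ p(x,y)·log₂ p(x,y) over all 4 cells.
  cell (α,0): −0.24·log₂0.24 = 0.49413
  cell (α,1): −0.40·log₂0.40 = 0.52877
  cell (β,0): −0.27·log₂0.27 = 0.51002
  cell (β,1): −0.09·log₂0.09 = 0.31265
Sum = 1.8456 bits.

1.8456 bits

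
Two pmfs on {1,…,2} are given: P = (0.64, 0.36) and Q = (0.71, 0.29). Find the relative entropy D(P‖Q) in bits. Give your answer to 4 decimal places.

0.0165 bits

D(P‖Q) = Σ p·log₂(p/q).
  0.64·log₂(0.64/0.71) = -0.09584
  0.36·log₂(0.36/0.29) = 0.11230
D(P‖Q) = 0.0165 bits.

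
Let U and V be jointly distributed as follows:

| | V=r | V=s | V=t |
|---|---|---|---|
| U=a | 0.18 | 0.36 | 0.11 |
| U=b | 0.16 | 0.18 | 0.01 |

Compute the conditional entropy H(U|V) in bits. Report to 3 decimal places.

Marginals: p(U) = (0.6500, 0.3500), p(V) = (0.3400, 0.5400, 0.1200).
H(U|V) = Σ p(V) · H(U|V=·).
  V=r: p=0.3400, H(U|V=r) = 0.9975
  V=s: p=0.5400, H(U|V=s) = 0.9183
  V=t: p=0.1200, H(U|V=t) = 0.4138
Weighted sum = 0.885 bits.

0.885 bits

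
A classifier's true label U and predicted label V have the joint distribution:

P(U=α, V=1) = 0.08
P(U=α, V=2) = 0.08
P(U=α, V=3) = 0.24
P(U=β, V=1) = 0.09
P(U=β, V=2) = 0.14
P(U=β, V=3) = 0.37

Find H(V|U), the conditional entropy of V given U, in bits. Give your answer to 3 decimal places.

1.347 bits

Marginals: p(U) = (0.4000, 0.6000), p(V) = (0.1700, 0.2200, 0.6100).
H(V|U) = Σ p(U) · H(V|U=·).
  U=α: p=0.4000, H(V|U=α) = 1.3710
  U=β: p=0.6000, H(V|U=β) = 1.3305
Weighted sum = 1.347 bits.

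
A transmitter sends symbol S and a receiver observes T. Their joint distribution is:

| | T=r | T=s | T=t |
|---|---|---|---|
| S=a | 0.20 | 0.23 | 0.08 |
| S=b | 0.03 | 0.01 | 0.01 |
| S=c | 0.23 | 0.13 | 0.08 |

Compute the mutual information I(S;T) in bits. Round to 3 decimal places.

Marginals: p(S) = (0.5100, 0.0500, 0.4400), p(T) = (0.4600, 0.3700, 0.1700).
I(S;T) = H(S) + H(T) − H(S,T).
H(S) = 1.2327, H(T) = 1.4807, H(S,T) = 2.6900.
I(S;T) = 1.2327 + 1.4807 − 2.6900 = 0.023 bits.

0.023 bits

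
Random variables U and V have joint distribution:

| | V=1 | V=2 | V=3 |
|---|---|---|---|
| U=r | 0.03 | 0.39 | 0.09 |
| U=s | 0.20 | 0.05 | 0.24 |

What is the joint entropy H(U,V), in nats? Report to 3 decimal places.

1.503 nats

H(U,V) = −Σ p(x,y)·ln p(x,y) over all 6 cells.
  cell (r,1): −0.03·ln0.03 = 0.1052
  cell (r,2): −0.39·ln0.39 = 0.3672
  cell (r,3): −0.09·ln0.09 = 0.2167
  cell (s,1): −0.20·ln0.20 = 0.3219
  cell (s,2): −0.05·ln0.05 = 0.1498
  cell (s,3): −0.24·ln0.24 = 0.3425
Sum = 1.503 nats.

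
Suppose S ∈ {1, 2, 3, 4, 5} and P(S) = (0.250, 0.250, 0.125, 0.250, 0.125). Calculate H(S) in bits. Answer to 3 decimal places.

2.250 bits

H(S) = −Σ p·log₂ p.
  −(0.250)·log₂(0.250) = 0.5000
  −(0.250)·log₂(0.250) = 0.5000
  −(0.125)·log₂(0.125) = 0.3750
  −(0.250)·log₂(0.250) = 0.5000
  −(0.125)·log₂(0.125) = 0.3750
Sum: 0.5000 + 0.5000 + 0.3750 + 0.5000 + 0.3750 = 2.250 bits.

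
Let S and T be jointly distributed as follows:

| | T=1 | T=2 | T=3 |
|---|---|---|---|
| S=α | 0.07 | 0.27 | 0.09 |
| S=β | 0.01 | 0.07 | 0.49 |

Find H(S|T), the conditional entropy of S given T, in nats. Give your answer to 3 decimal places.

Chain rule: H(S|T) = H(S,T) − H(T).
Marginals: p(S) = (0.4300, 0.5700), p(T) = (0.0800, 0.3400, 0.5800).
H(S,T) = 1.3381 nats; H(T) = 0.8848 nats.
H(S|T) = 1.3381 − 0.8848 = 0.453 nats.

0.453 nats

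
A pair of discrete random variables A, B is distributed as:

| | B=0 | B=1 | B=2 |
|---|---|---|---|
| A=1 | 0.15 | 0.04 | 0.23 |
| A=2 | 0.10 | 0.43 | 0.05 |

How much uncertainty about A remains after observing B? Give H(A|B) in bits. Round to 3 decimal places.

0.630 bits

Marginals: p(A) = (0.4200, 0.5800), p(B) = (0.2500, 0.4700, 0.2800).
H(A|B) = Σ p(B) · H(A|B=·).
  B=0: p=0.2500, H(A|B=0) = 0.9710
  B=1: p=0.4700, H(A|B=1) = 0.4199
  B=2: p=0.2800, H(A|B=2) = 0.6769
Weighted sum = 0.630 bits.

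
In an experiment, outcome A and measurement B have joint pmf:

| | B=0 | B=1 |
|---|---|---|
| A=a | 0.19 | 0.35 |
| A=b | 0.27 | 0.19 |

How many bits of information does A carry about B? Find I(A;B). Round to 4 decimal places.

Marginals: p(A) = (0.5400, 0.4600), p(B) = (0.4600, 0.5400).
I(A;B) = Σ p(x,y)·log₂[p(x,y)/(p(x)p(y))].
  (a,0): 0.19·log₂(0.7649) = -0.07347
  (a,1): 0.35·log₂(1.2003) = 0.09218
  (b,0): 0.27·log₂(1.2760) = 0.09494
  (b,1): 0.19·log₂(0.7649) = -0.07347
Sum = 0.0402 bits.

0.0402 bits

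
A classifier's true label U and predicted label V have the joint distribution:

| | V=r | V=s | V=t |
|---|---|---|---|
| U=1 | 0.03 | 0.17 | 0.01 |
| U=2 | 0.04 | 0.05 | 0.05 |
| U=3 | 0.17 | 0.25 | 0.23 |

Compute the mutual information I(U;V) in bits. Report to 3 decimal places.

Marginals: p(U) = (0.2100, 0.1400, 0.6500), p(V) = (0.2400, 0.4700, 0.2900).
I(U;V) = H(U) + H(V) − H(U,V).
H(U) = 1.2739, H(V) = 1.5240, H(U,V) = 2.6930.
I(U;V) = 1.2739 + 1.5240 − 2.6930 = 0.105 bits.

0.105 bits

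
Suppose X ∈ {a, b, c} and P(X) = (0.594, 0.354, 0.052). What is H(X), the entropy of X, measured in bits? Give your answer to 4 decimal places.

H(X) = −Σ p·log₂ p.
  −(0.594)·log₂(0.594) = 0.44637
  −(0.354)·log₂(0.354) = 0.53036
  −(0.052)·log₂(0.052) = 0.22180
Sum: 0.44637 + 0.53036 + 0.22180 = 1.1985 bits.

1.1985 bits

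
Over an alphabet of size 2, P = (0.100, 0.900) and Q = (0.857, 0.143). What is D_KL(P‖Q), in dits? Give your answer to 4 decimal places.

0.6257 dits

D(P‖Q) = Σ p·log₁₀(p/q).
  0.100·log₁₀(0.100/0.857) = -0.09330
  0.900·log₁₀(0.900/0.143) = 0.71902
D(P‖Q) = 0.6257 dits.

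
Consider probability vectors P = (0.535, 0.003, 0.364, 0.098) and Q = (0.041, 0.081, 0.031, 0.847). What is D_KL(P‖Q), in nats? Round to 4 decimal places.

D(P‖Q) = Σ p·ln(p/q).
  0.535·ln(0.535/0.041) = 1.37425
  0.003·ln(0.003/0.081) = -0.00989
  0.364·ln(0.364/0.031) = 0.89659
  0.098·ln(0.098/0.847) = -0.21136
D(P‖Q) = 2.0496 nats.

2.0496 nats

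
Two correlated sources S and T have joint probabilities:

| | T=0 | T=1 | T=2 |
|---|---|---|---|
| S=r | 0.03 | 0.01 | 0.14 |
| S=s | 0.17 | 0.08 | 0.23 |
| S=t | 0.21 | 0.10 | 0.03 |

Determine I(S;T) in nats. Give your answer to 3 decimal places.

Marginals: p(S) = (0.1800, 0.4800, 0.3400), p(T) = (0.4100, 0.1900, 0.4000).
I(S;T) = H(S) + H(T) − H(S,T).
H(S) = 1.0278, H(T) = 1.0476, H(S,T) = 1.9310.
I(S;T) = 1.0278 + 1.0476 − 1.9310 = 0.144 nats.

0.144 nats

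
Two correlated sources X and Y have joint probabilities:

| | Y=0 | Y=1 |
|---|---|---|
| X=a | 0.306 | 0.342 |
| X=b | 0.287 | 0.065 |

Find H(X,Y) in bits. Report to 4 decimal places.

1.8253 bits

H(X,Y) = −Σ p(x,y)·log₂ p(x,y) over all 4 cells.
  cell (a,0): −0.306·log₂0.306 = 0.52277
  cell (a,1): −0.342·log₂0.342 = 0.52939
  cell (b,0): −0.287·log₂0.287 = 0.51685
  cell (b,1): −0.065·log₂0.065 = 0.25632
Sum = 1.8253 bits.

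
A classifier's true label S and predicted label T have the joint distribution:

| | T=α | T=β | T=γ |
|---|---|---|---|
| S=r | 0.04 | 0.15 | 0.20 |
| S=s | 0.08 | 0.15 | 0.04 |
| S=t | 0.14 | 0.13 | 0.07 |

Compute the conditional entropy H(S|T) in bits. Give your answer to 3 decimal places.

Marginals: p(S) = (0.3900, 0.2700, 0.3400), p(T) = (0.2600, 0.4300, 0.3100).
H(S|T) = Σ p(T) · H(S|T=·).
  T=α: p=0.2600, H(S|T=α) = 1.4196
  T=β: p=0.4300, H(S|T=β) = 1.5818
  T=γ: p=0.3100, H(S|T=γ) = 1.2739
Weighted sum = 1.444 bits.

1.444 bits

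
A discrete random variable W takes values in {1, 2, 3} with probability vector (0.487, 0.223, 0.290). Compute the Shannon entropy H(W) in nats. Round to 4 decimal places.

1.0440 nats

H(W) = −Σ p·ln p.
  −(0.487)·ln(0.487) = 0.35039
  −(0.223)·ln(0.223) = 0.33463
  −(0.290)·ln(0.290) = 0.35898
Sum: 0.35039 + 0.33463 + 0.35898 = 1.0440 nats.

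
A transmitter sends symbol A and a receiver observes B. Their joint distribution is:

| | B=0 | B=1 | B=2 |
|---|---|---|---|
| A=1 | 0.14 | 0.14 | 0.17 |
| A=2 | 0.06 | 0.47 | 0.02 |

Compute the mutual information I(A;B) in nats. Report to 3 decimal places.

0.173 nats

Marginals: p(A) = (0.4500, 0.5500), p(B) = (0.2000, 0.6100, 0.1900).
I(A;B) = H(A) + H(B) − H(A,B).
H(A) = 0.6881, H(B) = 0.9389, H(A,B) = 1.4536.
I(A;B) = 0.6881 + 0.9389 − 1.4536 = 0.173 nats.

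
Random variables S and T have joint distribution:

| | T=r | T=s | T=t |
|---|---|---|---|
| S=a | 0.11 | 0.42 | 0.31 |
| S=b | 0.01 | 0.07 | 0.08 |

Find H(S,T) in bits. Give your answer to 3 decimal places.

2.026 bits

H(S,T) = −Σ p(x,y)·log₂ p(x,y) over all 6 cells.
  cell (a,r): −0.11·log₂0.11 = 0.3503
  cell (a,s): −0.42·log₂0.42 = 0.5256
  cell (a,t): −0.31·log₂0.31 = 0.5238
  cell (b,r): −0.01·log₂0.01 = 0.0664
  cell (b,s): −0.07·log₂0.07 = 0.2686
  cell (b,t): −0.08·log₂0.08 = 0.2915
Sum = 2.026 bits.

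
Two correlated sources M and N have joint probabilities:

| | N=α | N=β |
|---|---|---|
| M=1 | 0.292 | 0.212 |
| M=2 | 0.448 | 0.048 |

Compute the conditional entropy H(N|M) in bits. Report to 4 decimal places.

Chain rule: H(N|M) = H(M,N) − H(M).
Marginals: p(M) = (0.5040, 0.4960), p(N) = (0.7400, 0.2600).
H(M,N) = 1.7223 bits; H(M) = 1.0000 bits.
H(N|M) = 1.7223 − 1.0000 = 0.7223 bits.

0.7223 bits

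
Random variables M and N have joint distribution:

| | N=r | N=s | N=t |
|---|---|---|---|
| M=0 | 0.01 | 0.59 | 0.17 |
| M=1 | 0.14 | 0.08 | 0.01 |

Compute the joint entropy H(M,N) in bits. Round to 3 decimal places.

1.705 bits

H(M,N) = −Σ p(x,y)·log₂ p(x,y) over all 6 cells.
  cell (0,r): −0.01·log₂0.01 = 0.0664
  cell (0,s): −0.59·log₂0.59 = 0.4491
  cell (0,t): −0.17·log₂0.17 = 0.4346
  cell (1,r): −0.14·log₂0.14 = 0.3971
  cell (1,s): −0.08·log₂0.08 = 0.2915
  cell (1,t): −0.01·log₂0.01 = 0.0664
Sum = 1.705 bits.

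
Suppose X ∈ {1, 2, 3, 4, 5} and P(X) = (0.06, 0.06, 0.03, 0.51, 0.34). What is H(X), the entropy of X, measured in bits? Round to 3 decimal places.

H(X) = −Σ p·log₂ p.
  −(0.06)·log₂(0.06) = 0.2435
  −(0.06)·log₂(0.06) = 0.2435
  −(0.03)·log₂(0.03) = 0.1518
  −(0.51)·log₂(0.51) = 0.4954
  −(0.34)·log₂(0.34) = 0.5292
Sum: 0.2435 + 0.2435 + 0.1518 + 0.4954 + 0.5292 = 1.663 bits.

1.663 bits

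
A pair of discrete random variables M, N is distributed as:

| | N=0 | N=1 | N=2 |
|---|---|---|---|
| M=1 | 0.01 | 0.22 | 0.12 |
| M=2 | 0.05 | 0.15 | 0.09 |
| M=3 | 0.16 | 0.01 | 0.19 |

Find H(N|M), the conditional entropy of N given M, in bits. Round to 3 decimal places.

Chain rule: H(N|M) = H(M,N) − H(M).
Marginals: p(M) = (0.3500, 0.2900, 0.3600), p(N) = (0.2200, 0.3800, 0.4000).
H(M,N) = 2.7981 bits; H(M) = 1.5786 bits.
H(N|M) = 2.7981 − 1.5786 = 1.219 bits.

1.219 bits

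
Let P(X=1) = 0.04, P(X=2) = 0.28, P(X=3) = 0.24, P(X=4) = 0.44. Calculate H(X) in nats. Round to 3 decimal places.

H(X) = −Σ p·ln p.
  −(0.04)·ln(0.04) = 0.1288
  −(0.28)·ln(0.28) = 0.3564
  −(0.24)·ln(0.24) = 0.3425
  −(0.44)·ln(0.44) = 0.3612
Sum: 0.1288 + 0.3564 + 0.3425 + 0.3612 = 1.189 nats.

1.189 nats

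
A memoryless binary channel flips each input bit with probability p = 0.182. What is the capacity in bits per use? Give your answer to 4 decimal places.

Binary symmetric channel: C = 1 − h₂(ε) where h₂ is the binary entropy function.
h₂(0.182) = −0.182·log₂0.182 − 0.818·log₂0.818 = 0.6844.
C = 1 − 0.6844 = 0.3156 bits per channel use.

0.3156 bits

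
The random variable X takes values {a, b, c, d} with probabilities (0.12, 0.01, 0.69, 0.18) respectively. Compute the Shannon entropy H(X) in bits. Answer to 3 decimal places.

1.248 bits

H(X) = −Σ p·log₂ p.
  −(0.12)·log₂(0.12) = 0.3671
  −(0.01)·log₂(0.01) = 0.0664
  −(0.69)·log₂(0.69) = 0.3694
  −(0.18)·log₂(0.18) = 0.4453
Sum: 0.3671 + 0.0664 + 0.3694 + 0.4453 = 1.248 bits.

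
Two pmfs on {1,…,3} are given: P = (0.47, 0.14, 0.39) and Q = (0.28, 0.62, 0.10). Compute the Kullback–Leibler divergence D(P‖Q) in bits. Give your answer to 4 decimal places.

D(P‖Q) = Σ p·log₂(p/q).
  0.47·log₂(0.47/0.28) = 0.35120
  0.14·log₂(0.14/0.62) = -0.30056
  0.39·log₂(0.39/0.10) = 0.76575
D(P‖Q) = 0.8164 bits.

0.8164 bits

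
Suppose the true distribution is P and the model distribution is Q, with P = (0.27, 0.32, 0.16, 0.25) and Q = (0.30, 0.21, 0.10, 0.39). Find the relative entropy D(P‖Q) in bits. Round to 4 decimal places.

D(P‖Q) = Σ p·log₂(p/q).
  0.27·log₂(0.27/0.30) = -0.04104
  0.32·log₂(0.32/0.21) = 0.19446
  0.16·log₂(0.16/0.10) = 0.10849
  0.25·log₂(0.25/0.39) = -0.16039
D(P‖Q) = 0.1015 bits.

0.1015 bits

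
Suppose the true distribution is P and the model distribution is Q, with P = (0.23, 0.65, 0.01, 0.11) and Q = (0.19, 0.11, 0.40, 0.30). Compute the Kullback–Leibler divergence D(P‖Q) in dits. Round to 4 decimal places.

0.4566 dits

D(P‖Q) = Σ p·log₁₀(p/q).
  0.23·log₁₀(0.23/0.19) = 0.01908
  0.65·log₁₀(0.65/0.11) = 0.50149
  0.01·log₁₀(0.01/0.40) = -0.01602
  0.11·log₁₀(0.11/0.30) = -0.04793
D(P‖Q) = 0.4566 dits.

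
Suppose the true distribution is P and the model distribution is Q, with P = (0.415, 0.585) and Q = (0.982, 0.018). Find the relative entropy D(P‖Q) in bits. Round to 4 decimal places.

D(P‖Q) = Σ p·log₂(p/q).
  0.415·log₂(0.415/0.982) = -0.51568
  0.585·log₂(0.585/0.018) = 2.93809
D(P‖Q) = 2.4224 bits.

2.4224 bits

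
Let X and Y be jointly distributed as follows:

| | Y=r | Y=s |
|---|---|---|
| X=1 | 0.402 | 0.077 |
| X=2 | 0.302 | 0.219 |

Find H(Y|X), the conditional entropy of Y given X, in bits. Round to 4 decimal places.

Chain rule: H(Y|X) = H(X,Y) − H(X).
Marginals: p(X) = (0.4790, 0.5210), p(Y) = (0.7040, 0.2960).
H(X,Y) = 1.8148 bits; H(X) = 0.9987 bits.
H(Y|X) = 1.8148 − 0.9987 = 0.8161 bits.

0.8161 bits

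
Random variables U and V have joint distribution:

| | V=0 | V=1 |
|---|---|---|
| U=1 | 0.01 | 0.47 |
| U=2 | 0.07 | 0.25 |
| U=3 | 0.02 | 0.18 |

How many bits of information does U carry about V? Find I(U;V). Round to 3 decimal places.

0.063 bits

Marginals: p(U) = (0.4800, 0.3200, 0.2000), p(V) = (0.1000, 0.9000).
I(U;V) = Σ p(x,y)·log₂[p(x,y)/(p(x)p(y))].
  (1,0): 0.01·log₂(0.2083) = -0.0226
  (1,1): 0.47·log₂(1.0880) = 0.0572
  (2,0): 0.07·log₂(2.1875) = 0.0790
  (2,1): 0.25·log₂(0.8681) = -0.0510
  (3,0): 0.02·log₂(1.0000) = 0.0000
  (3,1): 0.18·log₂(1.0000) = 0.0000
Sum = 0.063 bits.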